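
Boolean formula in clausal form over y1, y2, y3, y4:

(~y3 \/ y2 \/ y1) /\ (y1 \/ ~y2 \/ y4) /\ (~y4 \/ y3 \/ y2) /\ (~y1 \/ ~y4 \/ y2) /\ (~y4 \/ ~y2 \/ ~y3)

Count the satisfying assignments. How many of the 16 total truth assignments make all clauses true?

Split on y2, then y4.
  y2=1, y4=1: remaining (y1,y3) ∈ {(0,0); (1,0)} — 2.
  y2=1, y4=0: remaining (y1,y3) ∈ {(1,0); (1,1)} — 2.
  y2=0, y4=1: a clause becomes empty — 0.
  y2=0, y4=0: remaining (y1,y3) ∈ {(0,0); (1,0); (1,1)} — 3.
Total: 2 + 2 + 0 + 3 = 7.

7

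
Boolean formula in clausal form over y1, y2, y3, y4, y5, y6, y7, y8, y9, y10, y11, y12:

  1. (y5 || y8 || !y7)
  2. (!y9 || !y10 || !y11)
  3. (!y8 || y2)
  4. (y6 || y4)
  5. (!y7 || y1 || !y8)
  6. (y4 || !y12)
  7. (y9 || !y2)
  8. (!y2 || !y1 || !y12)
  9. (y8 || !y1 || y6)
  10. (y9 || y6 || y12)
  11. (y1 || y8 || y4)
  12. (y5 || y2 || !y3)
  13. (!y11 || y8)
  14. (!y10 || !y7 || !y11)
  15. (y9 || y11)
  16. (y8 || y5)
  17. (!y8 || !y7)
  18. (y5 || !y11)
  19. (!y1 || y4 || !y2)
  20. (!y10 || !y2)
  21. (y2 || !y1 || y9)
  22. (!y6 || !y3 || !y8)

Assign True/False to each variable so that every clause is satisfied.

Pure literal: y3 appears only negated; assign y3 = False.
Pure literal: y4 appears only positively; assign y4 = True.
Branch on y1: take y1 = False.
Branch on y2: take y2 = True.
  then y9 is forced to True.
  then y10 is forced to False.
For the remaining variables, y5 = True, y6 = True, y7 = False, y8 = True, y11 = False, y12 = True works.
Check each clause:
  1. (y5 || y8 || !y7) — y8 is true.
  2. (!y10 || !y9 || !y11) — !y11 is true.
  3. (!y8 || y2) — y2 is true.
  4. (y6 || y4) — y4 is true.
  5. (y1 || !y8 || !y7) — !y7 is true.
  6. (!y12 || y4) — y4 is true.
  7. (y9 || !y2) — y9 is true.
  8. (!y2 || !y12 || !y1) — !y1 is true.
  9. (y6 || y8 || !y1) — y8 is true.
  10. (y12 || y6 || y9) — y9 is true.
  11. (y4 || y8 || y1) — y8 is true.
  12. (y5 || y2 || !y3) — y2 is true.
  13. (y8 || !y11) — y8 is true.
  14. (!y11 || !y10 || !y7) — !y7 is true.
  15. (y9 || y11) — y9 is true.
  16. (y8 || y5) — y8 is true.
  17. (!y7 || !y8) — !y7 is true.
  18. (y5 || !y11) — y5 is true.
  19. (!y1 || !y2 || y4) — y4 is true.
  20. (!y10 || !y2) — !y10 is true.
  21. (!y1 || y2 || y9) — y9 is true.
  22. (!y8 || !y6 || !y3) — !y3 is true.

y1 = F, y2 = T, y3 = F, y4 = T, y5 = T, y6 = T, y7 = F, y8 = T, y9 = T, y10 = F, y11 = F, y12 = T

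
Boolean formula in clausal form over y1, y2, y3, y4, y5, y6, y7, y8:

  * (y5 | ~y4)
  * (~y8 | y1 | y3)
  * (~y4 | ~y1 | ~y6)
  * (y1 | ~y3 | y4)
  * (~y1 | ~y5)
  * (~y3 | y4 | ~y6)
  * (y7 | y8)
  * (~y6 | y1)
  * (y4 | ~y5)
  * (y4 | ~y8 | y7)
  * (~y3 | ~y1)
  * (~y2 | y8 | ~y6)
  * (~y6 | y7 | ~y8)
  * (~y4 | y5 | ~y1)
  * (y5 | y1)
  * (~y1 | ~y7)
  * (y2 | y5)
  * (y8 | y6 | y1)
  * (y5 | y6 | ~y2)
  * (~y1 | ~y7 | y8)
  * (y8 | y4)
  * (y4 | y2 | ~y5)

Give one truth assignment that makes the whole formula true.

y1 = F  y2 = T  y3 = T  y4 = T  y5 = T  y6 = F  y7 = T  y8 = T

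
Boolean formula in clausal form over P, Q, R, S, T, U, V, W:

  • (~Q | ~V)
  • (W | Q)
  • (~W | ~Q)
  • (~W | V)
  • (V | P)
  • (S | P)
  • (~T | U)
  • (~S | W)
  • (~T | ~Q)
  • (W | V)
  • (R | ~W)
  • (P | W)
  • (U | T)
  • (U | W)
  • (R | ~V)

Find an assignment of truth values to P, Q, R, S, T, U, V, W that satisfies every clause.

P = 1, Q = 0, R = 1, S = 0, T = 1, U = 1, V = 1, W = 1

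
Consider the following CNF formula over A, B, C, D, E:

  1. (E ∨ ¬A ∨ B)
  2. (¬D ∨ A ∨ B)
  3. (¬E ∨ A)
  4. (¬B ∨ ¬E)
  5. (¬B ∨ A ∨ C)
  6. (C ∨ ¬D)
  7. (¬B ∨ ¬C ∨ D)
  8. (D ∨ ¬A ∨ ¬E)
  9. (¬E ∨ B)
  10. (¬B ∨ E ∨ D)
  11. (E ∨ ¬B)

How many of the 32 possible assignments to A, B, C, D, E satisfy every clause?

2

Satisfying assignments:
  A=0 B=0 C=0 D=0 E=0
  A=0 B=0 C=1 D=0 E=0
Count: 2.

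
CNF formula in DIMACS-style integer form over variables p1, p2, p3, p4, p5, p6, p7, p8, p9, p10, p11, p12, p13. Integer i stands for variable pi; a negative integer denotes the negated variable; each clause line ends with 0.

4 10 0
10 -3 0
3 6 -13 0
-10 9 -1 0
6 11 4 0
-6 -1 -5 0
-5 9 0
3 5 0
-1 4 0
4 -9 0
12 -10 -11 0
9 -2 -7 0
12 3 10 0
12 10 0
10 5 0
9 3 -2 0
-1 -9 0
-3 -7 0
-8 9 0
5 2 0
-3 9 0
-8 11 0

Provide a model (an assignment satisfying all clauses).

p1=F, p2=T, p3=F, p4=T, p5=T, p6=T, p7=F, p8=F, p9=T, p10=F, p11=T, p12=T, p13=F

p1 occurs only negated in the remaining clauses — set p1 = False.
p4 occurs only positively in the remaining clauses — set p4 = True.
Try p2 = True.
Branch on p3: take p3 = False.
  then p5 is forced to True.
  then p9 is forced to True.
Branch on p6: take p6 = True.
For the remaining variables, p7 = False, p8 = False, p10 = False, p11 = True, p12 = True, p13 = False works.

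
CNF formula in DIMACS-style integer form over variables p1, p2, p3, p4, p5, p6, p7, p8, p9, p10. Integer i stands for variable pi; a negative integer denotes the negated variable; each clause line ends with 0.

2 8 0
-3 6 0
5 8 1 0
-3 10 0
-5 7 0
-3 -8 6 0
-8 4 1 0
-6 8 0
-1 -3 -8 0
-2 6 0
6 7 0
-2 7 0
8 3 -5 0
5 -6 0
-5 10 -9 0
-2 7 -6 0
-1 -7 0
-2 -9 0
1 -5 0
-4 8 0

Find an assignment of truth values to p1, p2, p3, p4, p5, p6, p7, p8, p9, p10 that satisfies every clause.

p1=False  p2=False  p3=False  p4=True  p5=False  p6=False  p7=True  p8=True  p9=True  p10=False

Check each clause:
  1. (p8 ∨ p2) — p8 is true.
  2. (p6 ∨ ¬p3) — ¬p3 is true.
  3. (p8 ∨ p1 ∨ p5) — p8 is true.
  4. (¬p3 ∨ p10) — ¬p3 is true.
  5. (¬p5 ∨ p7) — ¬p5 is true.
  6. (¬p8 ∨ p6 ∨ ¬p3) — ¬p3 is true.
  7. (¬p8 ∨ p4 ∨ p1) — p4 is true.
  8. (p8 ∨ ¬p6) — p8 is true.
  9. (¬p8 ∨ ¬p3 ∨ ¬p1) — ¬p3 is true.
  10. (¬p2 ∨ p6) — ¬p2 is true.
  11. (p7 ∨ p6) — p7 is true.
  12. (¬p2 ∨ p7) — ¬p2 is true.
  13. (p3 ∨ ¬p5 ∨ p8) — p8 is true.
  14. (p5 ∨ ¬p6) — ¬p6 is true.
  15. (¬p5 ∨ p10 ∨ ¬p9) — ¬p5 is true.
  16. (¬p6 ∨ p7 ∨ ¬p2) — ¬p6 is true.
  17. (¬p7 ∨ ¬p1) — ¬p1 is true.
  18. (¬p2 ∨ ¬p9) — ¬p2 is true.
  19. (¬p5 ∨ p1) — ¬p5 is true.
  20. (¬p4 ∨ p8) — p8 is true.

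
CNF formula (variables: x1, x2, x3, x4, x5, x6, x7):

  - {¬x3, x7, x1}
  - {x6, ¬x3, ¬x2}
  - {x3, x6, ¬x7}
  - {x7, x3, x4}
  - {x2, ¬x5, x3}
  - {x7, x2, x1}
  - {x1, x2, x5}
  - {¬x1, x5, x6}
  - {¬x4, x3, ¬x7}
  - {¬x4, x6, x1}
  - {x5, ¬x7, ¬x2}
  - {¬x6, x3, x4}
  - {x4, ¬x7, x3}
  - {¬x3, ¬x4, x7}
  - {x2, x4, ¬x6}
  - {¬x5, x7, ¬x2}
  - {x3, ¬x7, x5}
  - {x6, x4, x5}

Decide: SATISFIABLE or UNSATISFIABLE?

Try x1 = True.
Set x2 = True and propagate.
The remaining clauses are satisfied by x3 = True, x4 = False, x5 = False, x6 = True, x7 = False.
So x1=True, x2=True, x3=True, x4=False, x5=False, x6=True, x7=False is a satisfying assignment.

SATISFIABLE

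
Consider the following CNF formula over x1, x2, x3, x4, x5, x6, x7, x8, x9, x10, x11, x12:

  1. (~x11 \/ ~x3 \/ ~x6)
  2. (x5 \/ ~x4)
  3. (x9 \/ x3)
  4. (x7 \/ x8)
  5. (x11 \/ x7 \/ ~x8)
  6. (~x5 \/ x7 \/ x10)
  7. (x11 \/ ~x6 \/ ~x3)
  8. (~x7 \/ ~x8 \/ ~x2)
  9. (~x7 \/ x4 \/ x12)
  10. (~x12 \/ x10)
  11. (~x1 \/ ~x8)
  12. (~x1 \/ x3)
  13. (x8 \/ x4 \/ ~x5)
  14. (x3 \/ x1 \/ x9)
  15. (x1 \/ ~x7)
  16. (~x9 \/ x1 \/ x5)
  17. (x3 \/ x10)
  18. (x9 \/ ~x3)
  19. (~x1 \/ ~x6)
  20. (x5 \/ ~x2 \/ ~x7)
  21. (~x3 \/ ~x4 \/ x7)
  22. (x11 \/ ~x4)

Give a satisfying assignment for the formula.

x1=F, x2=T, x3=T, x4=F, x5=T, x6=F, x7=F, x8=T, x9=T, x10=T, x11=T, x12=T

Check each clause:
  1. (~x6 \/ ~x3 \/ ~x11) — ~x6 is true.
  2. (~x4 \/ x5) — ~x4 is true.
  3. (x9 \/ x3) — x9 is true.
  4. (x8 \/ x7) — x8 is true.
  5. (x11 \/ ~x8 \/ x7) — x11 is true.
  6. (x7 \/ ~x5 \/ x10) — x10 is true.
  7. (~x3 \/ x11 \/ ~x6) — ~x6 is true.
  8. (~x7 \/ ~x8 \/ ~x2) — ~x7 is true.
  9. (x12 \/ ~x7 \/ x4) — ~x7 is true.
  10. (x10 \/ ~x12) — x10 is true.
  11. (~x8 \/ ~x1) — ~x1 is true.
  12. (x3 \/ ~x1) — x3 is true.
  13. (~x5 \/ x8 \/ x4) — x8 is true.
  14. (x1 \/ x9 \/ x3) — x3 is true.
  15. (~x7 \/ x1) — ~x7 is true.
  16. (x1 \/ x5 \/ ~x9) — x5 is true.
  17. (x10 \/ x3) — x10 is true.
  18. (~x3 \/ x9) — x9 is true.
  19. (~x6 \/ ~x1) — ~x6 is true.
  20. (x5 \/ ~x2 \/ ~x7) — ~x7 is true.
  21. (~x4 \/ x7 \/ ~x3) — ~x4 is true.
  22. (~x4 \/ x11) — x11 is true.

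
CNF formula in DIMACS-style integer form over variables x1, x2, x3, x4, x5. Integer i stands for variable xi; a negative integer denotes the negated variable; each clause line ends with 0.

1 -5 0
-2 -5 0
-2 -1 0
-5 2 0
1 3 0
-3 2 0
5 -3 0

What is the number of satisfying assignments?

The models are:
  x1=1 x2=0 x3=0 x4=0 x5=0
  x1=1 x2=0 x3=0 x4=1 x5=0
That's 2 in total.

2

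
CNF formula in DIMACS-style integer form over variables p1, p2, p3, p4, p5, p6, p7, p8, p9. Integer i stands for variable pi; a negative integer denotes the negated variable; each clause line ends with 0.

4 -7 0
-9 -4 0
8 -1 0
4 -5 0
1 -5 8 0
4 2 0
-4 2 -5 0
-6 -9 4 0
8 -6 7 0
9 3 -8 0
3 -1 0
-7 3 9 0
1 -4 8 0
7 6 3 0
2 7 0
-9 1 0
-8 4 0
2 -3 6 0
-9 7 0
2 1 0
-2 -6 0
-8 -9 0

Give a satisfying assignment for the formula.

p5 occurs only negated in the remaining clauses — set p5 = False.
Set p1 = True and propagate.
  then p8 is forced to True.
  then p3 is forced to True.
  then p4 is forced to True.
  then p9 is forced to False.
Branch on p2: take p2 = True.
  then p6 is forced to False.
p7 is now unconstrained; take p7 = False.

p1 = 1, p2 = 1, p3 = 1, p4 = 1, p5 = 0, p6 = 0, p7 = 0, p8 = 1, p9 = 0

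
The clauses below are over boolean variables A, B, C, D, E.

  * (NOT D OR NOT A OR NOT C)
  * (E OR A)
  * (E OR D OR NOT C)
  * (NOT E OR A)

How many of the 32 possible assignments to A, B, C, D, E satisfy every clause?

Split on A, then E.
  A=1, E=1: B free; 3 ways for (C,D) × 2^1 = 6.
  A=1, E=0: remaining (B,C,D) ∈ {(0,0,0); (0,0,1); (1,0,0); (1,0,1)} — 4.
  A=0, E=1: a clause becomes empty — 0.
  A=0, E=0: a clause becomes empty — 0.
Total: 6 + 4 + 0 + 0 = 10.

10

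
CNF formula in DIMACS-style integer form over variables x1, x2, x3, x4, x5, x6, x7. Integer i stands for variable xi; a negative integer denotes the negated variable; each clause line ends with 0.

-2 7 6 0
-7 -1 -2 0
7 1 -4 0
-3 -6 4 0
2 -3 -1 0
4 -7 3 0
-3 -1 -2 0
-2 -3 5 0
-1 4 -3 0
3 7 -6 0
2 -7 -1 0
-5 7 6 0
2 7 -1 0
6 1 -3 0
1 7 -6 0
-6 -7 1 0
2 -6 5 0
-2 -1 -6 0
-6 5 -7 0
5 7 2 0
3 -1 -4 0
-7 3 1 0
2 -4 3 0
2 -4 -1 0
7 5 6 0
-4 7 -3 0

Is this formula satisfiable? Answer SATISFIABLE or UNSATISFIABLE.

x7 = True:
  x1 = True:
    propagation gives x2=False; an empty clause results — contradiction.
  x1 = False:
    propagation gives x6=False, x3=False; an empty clause results — contradiction.
x7 = False:
  x1 = True:
    propagation gives x2=True, x6=True; an empty clause results — contradiction.
  x1 = False:
    propagation gives x4=False, x6=False, x2=False, x5=False; an empty clause results — contradiction.
Every branch closes, so no satisfying assignment exists.

UNSATISFIABLE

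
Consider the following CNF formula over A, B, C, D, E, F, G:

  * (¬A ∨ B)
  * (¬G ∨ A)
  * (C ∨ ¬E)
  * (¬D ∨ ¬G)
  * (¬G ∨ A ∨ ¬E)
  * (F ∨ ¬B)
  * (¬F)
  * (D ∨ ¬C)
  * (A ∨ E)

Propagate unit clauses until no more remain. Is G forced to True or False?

Unit clause (¬F) sets F = False.
In (F ∨ ¬B), F is now false; ¬B must hold, so B = False.
(¬A ∨ B) with B = False leaves only ¬A, so A = False.
(A ∨ ¬G) with A = False leaves only ¬G, so G = False.

False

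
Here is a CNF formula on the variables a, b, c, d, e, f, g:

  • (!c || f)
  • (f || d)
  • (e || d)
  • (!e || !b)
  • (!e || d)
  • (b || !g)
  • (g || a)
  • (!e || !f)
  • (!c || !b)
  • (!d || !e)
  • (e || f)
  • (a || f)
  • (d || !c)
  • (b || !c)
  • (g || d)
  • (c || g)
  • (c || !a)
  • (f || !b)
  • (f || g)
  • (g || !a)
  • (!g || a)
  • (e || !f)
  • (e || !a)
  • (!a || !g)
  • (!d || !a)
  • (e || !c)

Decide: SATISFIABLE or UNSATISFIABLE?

e = True:
  propagation gives b=False, d=True; an empty clause results — contradiction.
e = False:
  propagation gives d=True, f=True; an empty clause results — contradiction.
Every branch closes, so no satisfying assignment exists.

UNSATISFIABLE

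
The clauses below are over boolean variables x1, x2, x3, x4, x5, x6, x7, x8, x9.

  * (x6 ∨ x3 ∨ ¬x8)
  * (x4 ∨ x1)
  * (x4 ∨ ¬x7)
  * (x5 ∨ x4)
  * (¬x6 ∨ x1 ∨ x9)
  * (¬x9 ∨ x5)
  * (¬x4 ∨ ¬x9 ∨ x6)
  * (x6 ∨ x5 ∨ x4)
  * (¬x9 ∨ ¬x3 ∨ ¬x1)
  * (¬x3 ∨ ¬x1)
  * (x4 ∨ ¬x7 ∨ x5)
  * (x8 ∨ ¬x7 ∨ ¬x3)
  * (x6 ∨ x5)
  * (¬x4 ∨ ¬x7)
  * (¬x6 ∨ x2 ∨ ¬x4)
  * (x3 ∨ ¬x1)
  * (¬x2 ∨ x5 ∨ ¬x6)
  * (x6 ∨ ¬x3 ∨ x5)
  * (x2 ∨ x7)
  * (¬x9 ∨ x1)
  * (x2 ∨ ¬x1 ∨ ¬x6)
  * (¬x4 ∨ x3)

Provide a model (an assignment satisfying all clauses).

x1=F, x2=T, x3=T, x4=T, x5=T, x6=F, x7=F, x8=T, x9=F

Check each clause:
  1. (x6 ∨ x3 ∨ ¬x8) — x3 is true.
  2. (x1 ∨ x4) — x4 is true.
  3. (¬x7 ∨ x4) — ¬x7 is true.
  4. (x4 ∨ x5) — x4 is true.
  5. (x9 ∨ ¬x6 ∨ x1) — ¬x6 is true.
  6. (x5 ∨ ¬x9) — x5 is true.
  7. (¬x9 ∨ ¬x4 ∨ x6) — ¬x9 is true.
  8. (x4 ∨ x5 ∨ x6) — x4 is true.
  9. (¬x1 ∨ ¬x9 ∨ ¬x3) — ¬x1 is true.
  10. (¬x1 ∨ ¬x3) — ¬x1 is true.
  11. (¬x7 ∨ x4 ∨ x5) — ¬x7 is true.
  12. (¬x7 ∨ ¬x3 ∨ x8) — x8 is true.
  13. (x5 ∨ x6) — x5 is true.
  14. (¬x4 ∨ ¬x7) — ¬x7 is true.
  15. (x2 ∨ ¬x6 ∨ ¬x4) — x2 is true.
  16. (x3 ∨ ¬x1) — x3 is true.
  17. (x5 ∨ ¬x6 ∨ ¬x2) — ¬x6 is true.
  18. (x5 ∨ x6 ∨ ¬x3) — x5 is true.
  19. (x2 ∨ x7) — x2 is true.
  20. (x1 ∨ ¬x9) — ¬x9 is true.
  21. (¬x6 ∨ x2 ∨ ¬x1) — ¬x6 is true.
  22. (¬x4 ∨ x3) — x3 is true.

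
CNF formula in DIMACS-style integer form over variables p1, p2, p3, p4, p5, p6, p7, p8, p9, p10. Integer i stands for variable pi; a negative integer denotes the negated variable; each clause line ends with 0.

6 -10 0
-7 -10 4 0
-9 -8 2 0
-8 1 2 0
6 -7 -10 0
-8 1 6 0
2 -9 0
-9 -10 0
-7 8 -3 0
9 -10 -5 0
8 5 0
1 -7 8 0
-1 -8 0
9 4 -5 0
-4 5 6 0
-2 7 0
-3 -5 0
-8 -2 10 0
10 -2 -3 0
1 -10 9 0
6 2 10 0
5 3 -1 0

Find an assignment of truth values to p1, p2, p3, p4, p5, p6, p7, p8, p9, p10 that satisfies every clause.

Branch on p1: take p1 = True.
  then p8 is forced to False.
  then p5 is forced to True.
  then p3 is forced to False.
Branch on p2: take p2 = True.
  then p7 is forced to True.
For the remaining variables, p4 = True, p6 = False, p9 = True, p10 = False works.

p1 = T, p2 = T, p3 = F, p4 = T, p5 = T, p6 = F, p7 = T, p8 = F, p9 = T, p10 = F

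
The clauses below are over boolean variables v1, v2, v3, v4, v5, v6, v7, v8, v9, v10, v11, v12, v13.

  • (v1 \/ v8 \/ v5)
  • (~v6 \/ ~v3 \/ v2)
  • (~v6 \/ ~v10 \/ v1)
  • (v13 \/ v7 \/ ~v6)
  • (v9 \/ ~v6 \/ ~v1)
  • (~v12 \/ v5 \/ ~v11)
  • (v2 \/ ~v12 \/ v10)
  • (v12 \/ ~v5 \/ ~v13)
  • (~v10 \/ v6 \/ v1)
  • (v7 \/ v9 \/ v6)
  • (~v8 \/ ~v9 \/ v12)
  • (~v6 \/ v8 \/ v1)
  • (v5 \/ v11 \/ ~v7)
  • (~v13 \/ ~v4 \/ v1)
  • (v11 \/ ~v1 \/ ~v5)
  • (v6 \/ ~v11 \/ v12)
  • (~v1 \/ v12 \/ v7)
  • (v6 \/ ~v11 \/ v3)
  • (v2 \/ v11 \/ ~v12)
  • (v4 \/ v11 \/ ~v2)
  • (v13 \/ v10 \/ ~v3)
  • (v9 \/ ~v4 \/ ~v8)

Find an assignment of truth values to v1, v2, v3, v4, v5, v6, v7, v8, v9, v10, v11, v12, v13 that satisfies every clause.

Set v1 = True and propagate.
Try v2 = False.
Branch on v3: take v3 = True.
  then v6 is forced to False.
For the remaining variables, v4 = True, v5 = True, v7 = True, v8 = False, v9 = True, v10 = True, v11 = True, v12 = True, v13 = True works.
Check each clause:
  1. (v5 \/ v8 \/ v1) — v1 is true.
  2. (v2 \/ ~v3 \/ ~v6) — ~v6 is true.
  3. (~v10 \/ v1 \/ ~v6) — v1 is true.
  4. (v7 \/ ~v6 \/ v13) — ~v6 is true.
  5. (~v6 \/ v9 \/ ~v1) — v9 is true.
  6. (v5 \/ ~v12 \/ ~v11) — v5 is true.
  7. (v10 \/ ~v12 \/ v2) — v10 is true.
  8. (~v13 \/ ~v5 \/ v12) — v12 is true.
  9. (v6 \/ ~v10 \/ v1) — v1 is true.
  10. (v7 \/ v6 \/ v9) — v9 is true.
  11. (~v9 \/ v12 \/ ~v8) — ~v8 is true.
  12. (~v6 \/ v8 \/ v1) — v1 is true.
  13. (v11 \/ v5 \/ ~v7) — v11 is true.
  14. (~v13 \/ ~v4 \/ v1) — v1 is true.
  15. (~v1 \/ ~v5 \/ v11) — v11 is true.
  16. (~v11 \/ v12 \/ v6) — v12 is true.
  17. (~v1 \/ v12 \/ v7) — v12 is true.
  18. (v3 \/ v6 \/ ~v11) — v3 is true.
  19. (v11 \/ v2 \/ ~v12) — v11 is true.
  20. (v11 \/ ~v2 \/ v4) — v11 is true.
  21. (v10 \/ ~v3 \/ v13) — v13 is true.
  22. (~v4 \/ v9 \/ ~v8) — ~v8 is true.

v1=T  v2=F  v3=T  v4=T  v5=T  v6=F  v7=T  v8=F  v9=T  v10=T  v11=T  v12=T  v13=T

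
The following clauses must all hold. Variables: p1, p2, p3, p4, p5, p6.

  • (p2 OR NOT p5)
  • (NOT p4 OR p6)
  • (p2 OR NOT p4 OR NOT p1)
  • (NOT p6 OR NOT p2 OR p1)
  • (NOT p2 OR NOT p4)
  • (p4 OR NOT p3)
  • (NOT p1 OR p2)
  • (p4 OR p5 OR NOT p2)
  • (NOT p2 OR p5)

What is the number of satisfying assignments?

7

The models are:
  p1=0 p2=0 p3=0 p4=0 p5=0 p6=0
  p1=0 p2=0 p3=0 p4=0 p5=0 p6=1
  p1=0 p2=0 p3=0 p4=1 p5=0 p6=1
  p1=0 p2=0 p3=1 p4=1 p5=0 p6=1
  p1=0 p2=1 p3=0 p4=0 p5=1 p6=0
  p1=1 p2=1 p3=0 p4=0 p5=1 p6=0
  p1=1 p2=1 p3=0 p4=0 p5=1 p6=1
Count: 7.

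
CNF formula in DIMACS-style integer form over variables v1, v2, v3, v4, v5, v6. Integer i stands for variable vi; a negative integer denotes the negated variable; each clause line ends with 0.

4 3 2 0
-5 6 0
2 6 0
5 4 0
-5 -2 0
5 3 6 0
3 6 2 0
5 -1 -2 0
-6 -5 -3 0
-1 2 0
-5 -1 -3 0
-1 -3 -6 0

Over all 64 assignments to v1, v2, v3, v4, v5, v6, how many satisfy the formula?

Satisfying assignments:
  v1=F v2=F v3=F v4=T v5=F v6=T
  v1=F v2=F v3=F v4=T v5=T v6=T
  v1=F v2=F v3=T v4=T v5=F v6=T
  v1=F v2=T v3=F v4=T v5=F v6=T
  v1=F v2=T v3=T v4=T v5=F v6=F
  v1=F v2=T v3=T v4=T v5=F v6=T
Count: 6.

6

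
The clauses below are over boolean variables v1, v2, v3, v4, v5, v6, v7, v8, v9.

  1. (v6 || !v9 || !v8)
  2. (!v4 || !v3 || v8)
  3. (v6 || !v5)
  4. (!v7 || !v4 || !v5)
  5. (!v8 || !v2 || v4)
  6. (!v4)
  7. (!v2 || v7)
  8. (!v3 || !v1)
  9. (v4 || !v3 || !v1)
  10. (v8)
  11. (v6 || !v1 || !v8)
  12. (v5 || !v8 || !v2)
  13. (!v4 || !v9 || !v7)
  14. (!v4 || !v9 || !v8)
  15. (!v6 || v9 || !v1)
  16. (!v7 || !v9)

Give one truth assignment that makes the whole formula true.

v1 = F, v2 = F, v3 = F, v4 = F, v5 = F, v6 = T, v7 = F, v8 = T, v9 = T

Check each clause:
  1. (!v9 || !v8 || v6) — v6 is true.
  2. (v8 || !v3 || !v4) — v8 is true.
  3. (v6 || !v5) — !v5 is true.
  4. (!v5 || !v4 || !v7) — !v7 is true.
  5. (v4 || !v2 || !v8) — !v2 is true.
  6. (!v4) — !v4 is true.
  7. (!v2 || v7) — !v2 is true.
  8. (!v3 || !v1) — !v3 is true.
  9. (v4 || !v1 || !v3) — !v3 is true.
  10. (v8) — v8 is true.
  11. (!v8 || !v1 || v6) — v6 is true.
  12. (v5 || !v8 || !v2) — !v2 is true.
  13. (!v9 || !v7 || !v4) — !v7 is true.
  14. (!v8 || !v9 || !v4) — !v4 is true.
  15. (!v1 || !v6 || v9) — v9 is true.
  16. (!v7 || !v9) — !v7 is true.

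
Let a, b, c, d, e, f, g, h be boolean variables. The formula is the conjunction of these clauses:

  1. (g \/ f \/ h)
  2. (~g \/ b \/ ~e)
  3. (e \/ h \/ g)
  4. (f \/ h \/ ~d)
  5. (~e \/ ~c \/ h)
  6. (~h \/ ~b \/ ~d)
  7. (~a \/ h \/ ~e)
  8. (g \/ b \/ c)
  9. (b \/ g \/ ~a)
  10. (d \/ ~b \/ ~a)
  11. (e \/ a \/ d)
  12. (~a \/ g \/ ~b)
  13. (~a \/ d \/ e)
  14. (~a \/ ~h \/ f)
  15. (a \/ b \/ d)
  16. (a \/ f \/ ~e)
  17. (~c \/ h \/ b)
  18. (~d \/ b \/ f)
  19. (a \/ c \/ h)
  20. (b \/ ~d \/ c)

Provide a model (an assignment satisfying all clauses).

a = False, b = False, c = True, d = True, e = False, f = True, g = True, h = True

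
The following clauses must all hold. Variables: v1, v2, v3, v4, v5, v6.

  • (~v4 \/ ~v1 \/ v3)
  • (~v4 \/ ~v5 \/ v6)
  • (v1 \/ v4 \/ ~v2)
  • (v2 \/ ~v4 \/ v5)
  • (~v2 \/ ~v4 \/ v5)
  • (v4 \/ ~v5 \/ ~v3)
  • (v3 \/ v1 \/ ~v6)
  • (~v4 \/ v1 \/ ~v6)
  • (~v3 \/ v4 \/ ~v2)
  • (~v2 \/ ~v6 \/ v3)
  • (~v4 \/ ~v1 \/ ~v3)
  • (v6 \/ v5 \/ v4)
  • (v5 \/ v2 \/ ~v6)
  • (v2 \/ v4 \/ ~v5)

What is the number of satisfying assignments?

The models are:
  v1=T v2=T v3=F v4=F v5=T v6=F
That's 1 in total.

1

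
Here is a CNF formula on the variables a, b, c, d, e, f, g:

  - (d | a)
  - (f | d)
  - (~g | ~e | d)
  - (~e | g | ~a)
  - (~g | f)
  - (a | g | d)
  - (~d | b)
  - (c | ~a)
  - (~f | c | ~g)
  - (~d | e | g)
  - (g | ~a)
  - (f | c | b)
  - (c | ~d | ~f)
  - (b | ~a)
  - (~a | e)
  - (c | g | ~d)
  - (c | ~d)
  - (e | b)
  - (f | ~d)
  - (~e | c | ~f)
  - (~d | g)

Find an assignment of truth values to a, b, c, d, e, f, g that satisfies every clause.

Pure literal: b appears only positively; assign b = True.
Pure literal: c appears only positively; assign c = True.
Set a = True and propagate.
  then g is forced to True.
  then f is forced to True.
  then e is forced to True.
  then d is forced to True.

a=T, b=T, c=T, d=T, e=T, f=T, g=T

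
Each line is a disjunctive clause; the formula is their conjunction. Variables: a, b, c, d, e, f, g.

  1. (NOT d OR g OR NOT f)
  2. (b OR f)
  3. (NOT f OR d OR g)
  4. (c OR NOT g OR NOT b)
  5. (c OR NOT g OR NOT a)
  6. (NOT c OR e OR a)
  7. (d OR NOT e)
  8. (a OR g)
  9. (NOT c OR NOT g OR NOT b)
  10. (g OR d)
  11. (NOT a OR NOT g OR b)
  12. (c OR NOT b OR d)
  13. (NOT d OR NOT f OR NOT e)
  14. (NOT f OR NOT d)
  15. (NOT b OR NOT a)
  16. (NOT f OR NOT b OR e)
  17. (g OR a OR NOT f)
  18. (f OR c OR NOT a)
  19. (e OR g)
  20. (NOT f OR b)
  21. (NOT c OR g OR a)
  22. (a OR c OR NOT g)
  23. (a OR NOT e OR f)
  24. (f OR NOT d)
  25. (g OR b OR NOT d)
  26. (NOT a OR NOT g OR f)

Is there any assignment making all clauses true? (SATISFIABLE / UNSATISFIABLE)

UNSATISFIABLE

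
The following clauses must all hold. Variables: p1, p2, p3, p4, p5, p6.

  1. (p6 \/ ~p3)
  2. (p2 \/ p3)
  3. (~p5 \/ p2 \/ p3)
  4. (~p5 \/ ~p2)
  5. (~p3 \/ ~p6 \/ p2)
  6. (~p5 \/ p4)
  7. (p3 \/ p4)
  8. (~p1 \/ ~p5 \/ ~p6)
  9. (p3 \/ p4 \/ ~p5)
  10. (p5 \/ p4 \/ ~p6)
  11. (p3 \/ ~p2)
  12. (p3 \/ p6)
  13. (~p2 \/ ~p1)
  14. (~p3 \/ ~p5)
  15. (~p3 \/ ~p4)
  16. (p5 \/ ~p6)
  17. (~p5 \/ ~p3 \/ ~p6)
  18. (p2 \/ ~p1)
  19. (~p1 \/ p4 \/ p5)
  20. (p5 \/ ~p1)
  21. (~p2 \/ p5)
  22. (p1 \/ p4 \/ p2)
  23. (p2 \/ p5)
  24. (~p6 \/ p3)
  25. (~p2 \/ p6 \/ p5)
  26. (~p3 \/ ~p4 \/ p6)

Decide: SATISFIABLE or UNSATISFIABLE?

UNSATISFIABLE

p5 = True:
  propagation gives p2=False, p3=True; an empty clause results — contradiction.
p5 = False:
  propagation gives p6=False, p3=False; an empty clause results — contradiction.
Every branch closes, so no satisfying assignment exists.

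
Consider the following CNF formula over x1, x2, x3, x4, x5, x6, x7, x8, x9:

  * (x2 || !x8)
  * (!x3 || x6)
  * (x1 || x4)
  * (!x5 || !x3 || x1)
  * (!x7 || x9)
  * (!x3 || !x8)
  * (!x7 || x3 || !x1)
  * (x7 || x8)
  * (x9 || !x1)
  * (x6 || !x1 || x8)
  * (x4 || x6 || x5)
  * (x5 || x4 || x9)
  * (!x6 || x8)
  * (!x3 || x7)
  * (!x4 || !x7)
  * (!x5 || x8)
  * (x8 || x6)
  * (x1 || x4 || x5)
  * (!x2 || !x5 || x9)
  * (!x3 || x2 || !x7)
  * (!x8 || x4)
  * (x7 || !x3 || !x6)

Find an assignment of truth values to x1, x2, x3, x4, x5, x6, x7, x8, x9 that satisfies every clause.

Set x1 = False and propagate.
  then x4 is forced to True.
  then x7 is forced to False.
  then x8 is forced to True.
  then x2 is forced to True.
  then x3 is forced to False.
The remaining clauses are satisfied by x5 = False, x6 = True, x9 = False.
Check each clause:
  1. (!x8 || x2) — x2 is true.
  2. (!x3 || x6) — !x3 is true.
  3. (x4 || x1) — x4 is true.
  4. (!x5 || !x3 || x1) — !x5 is true.
  5. (x9 || !x7) — !x7 is true.
  6. (!x8 || !x3) — !x3 is true.
  7. (x3 || !x1 || !x7) — !x7 is true.
  8. (x7 || x8) — x8 is true.
  9. (x9 || !x1) — !x1 is true.
  10. (x6 || !x1 || x8) — x8 is true.
  11. (x4 || x6 || x5) — x4 is true.
  12. (x4 || x5 || x9) — x4 is true.
  13. (x8 || !x6) — x8 is true.
  14. (x7 || !x3) — !x3 is true.
  15. (!x4 || !x7) — !x7 is true.
  16. (x8 || !x5) — x8 is true.
  17. (x8 || x6) — x8 is true.
  18. (x1 || x4 || x5) — x4 is true.
  19. (x9 || !x5 || !x2) — !x5 is true.
  20. (!x3 || x2 || !x7) — !x7 is true.
  21. (!x8 || x4) — x4 is true.
  22. (!x6 || !x3 || x7) — !x3 is true.

x1=0, x2=1, x3=0, x4=1, x5=0, x6=1, x7=0, x8=1, x9=0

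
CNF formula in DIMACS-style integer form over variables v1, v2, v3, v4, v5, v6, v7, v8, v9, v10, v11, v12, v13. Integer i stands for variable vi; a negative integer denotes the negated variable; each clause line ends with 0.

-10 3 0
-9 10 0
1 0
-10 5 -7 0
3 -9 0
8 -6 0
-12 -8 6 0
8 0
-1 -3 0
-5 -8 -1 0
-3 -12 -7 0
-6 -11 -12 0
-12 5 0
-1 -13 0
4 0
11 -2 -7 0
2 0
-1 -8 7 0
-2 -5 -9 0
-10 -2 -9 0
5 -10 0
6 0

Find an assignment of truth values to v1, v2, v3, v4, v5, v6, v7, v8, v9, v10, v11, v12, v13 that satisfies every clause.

The clause (v1) is unit: v1 must be True.
Unit propagation: (v8) forces v8 = True.
(NOT v3) is a unit clause, so v3 = False.
The clause (NOT v10) is unit: v10 must be False.
The clause (NOT v9) is unit: v9 must be False.
Unit propagation: (NOT v5) forces v5 = False.
(NOT v12) is a unit clause, so v12 = False.
Unit propagation: (NOT v13) forces v13 = False.
The clause (v4) is unit: v4 must be True.
The clause (v2) is unit: v2 must be True.
The clause (v7) is unit: v7 must be True.
The clause (v11) is unit: v11 must be True.
The clause (v6) is unit: v6 must be True.
Check each clause:
  1. (NOT v10 OR v3) — NOT v10 is true.
  2. (NOT v9 OR v10) — NOT v9 is true.
  3. (v1) — v1 is true.
  4. (NOT v10 OR NOT v7 OR v5) — NOT v10 is true.
  5. (NOT v9 OR v3) — NOT v9 is true.
  6. (v8 OR NOT v6) — v8 is true.
  7. (NOT v12 OR v6 OR NOT v8) — NOT v12 is true.
  8. (v8) — v8 is true.
  9. (NOT v1 OR NOT v3) — NOT v3 is true.
  10. (NOT v5 OR NOT v8 OR NOT v1) — NOT v5 is true.
  11. (NOT v3 OR NOT v12 OR NOT v7) — NOT v12 is true.
  12. (NOT v12 OR NOT v11 OR NOT v6) — NOT v12 is true.
  13. (NOT v12 OR v5) — NOT v12 is true.
  14. (NOT v1 OR NOT v13) — NOT v13 is true.
  15. (v4) — v4 is true.
  16. (v11 OR NOT v2 OR NOT v7) — v11 is true.
  17. (v2) — v2 is true.
  18. (NOT v8 OR v7 OR NOT v1) — v7 is true.
  19. (NOT v9 OR NOT v2 OR NOT v5) — NOT v5 is true.
  20. (NOT v9 OR NOT v2 OR NOT v10) — NOT v10 is true.
  21. (NOT v10 OR v5) — NOT v10 is true.
  22. (v6) — v6 is true.

v1=True, v2=True, v3=False, v4=True, v5=False, v6=True, v7=True, v8=True, v9=False, v10=False, v11=True, v12=False, v13=False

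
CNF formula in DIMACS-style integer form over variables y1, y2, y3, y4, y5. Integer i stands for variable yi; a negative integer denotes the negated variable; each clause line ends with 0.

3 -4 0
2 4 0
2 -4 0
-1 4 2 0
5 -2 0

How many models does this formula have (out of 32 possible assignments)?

6

Satisfying assignments:
  y1=F y2=T y3=F y4=F y5=T
  y1=F y2=T y3=T y4=F y5=T
  y1=F y2=T y3=T y4=T y5=T
  y1=T y2=T y3=F y4=F y5=T
  y1=T y2=T y3=T y4=F y5=T
  y1=T y2=T y3=T y4=T y5=T
Count: 6.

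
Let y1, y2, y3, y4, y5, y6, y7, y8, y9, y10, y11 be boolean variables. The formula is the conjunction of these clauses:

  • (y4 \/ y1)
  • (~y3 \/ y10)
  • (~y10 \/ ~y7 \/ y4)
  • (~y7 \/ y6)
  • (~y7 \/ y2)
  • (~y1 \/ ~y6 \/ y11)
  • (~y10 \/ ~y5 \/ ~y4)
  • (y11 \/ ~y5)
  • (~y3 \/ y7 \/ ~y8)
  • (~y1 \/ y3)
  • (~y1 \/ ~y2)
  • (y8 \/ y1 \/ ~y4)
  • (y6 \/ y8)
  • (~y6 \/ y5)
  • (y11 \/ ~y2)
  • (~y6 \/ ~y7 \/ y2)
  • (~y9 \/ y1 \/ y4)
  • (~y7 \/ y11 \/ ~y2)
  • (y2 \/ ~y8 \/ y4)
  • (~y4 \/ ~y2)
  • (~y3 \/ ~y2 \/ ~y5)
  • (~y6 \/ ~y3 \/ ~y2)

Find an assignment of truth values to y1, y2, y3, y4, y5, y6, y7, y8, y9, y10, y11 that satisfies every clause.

y1=False, y2=False, y3=False, y4=True, y5=True, y6=False, y7=False, y8=True, y9=False, y10=False, y11=True

Check each clause:
  1. (y4 \/ y1) — y4 is true.
  2. (~y3 \/ y10) — ~y3 is true.
  3. (~y7 \/ ~y10 \/ y4) — ~y7 is true.
  4. (~y7 \/ y6) — ~y7 is true.
  5. (~y7 \/ y2) — ~y7 is true.
  6. (~y6 \/ y11 \/ ~y1) — ~y6 is true.
  7. (~y4 \/ ~y5 \/ ~y10) — ~y10 is true.
  8. (y11 \/ ~y5) — y11 is true.
  9. (~y3 \/ y7 \/ ~y8) — ~y3 is true.
  10. (~y1 \/ y3) — ~y1 is true.
  11. (~y2 \/ ~y1) — ~y2 is true.
  12. (y1 \/ ~y4 \/ y8) — y8 is true.
  13. (y8 \/ y6) — y8 is true.
  14. (y5 \/ ~y6) — ~y6 is true.
  15. (~y2 \/ y11) — y11 is true.
  16. (y2 \/ ~y6 \/ ~y7) — ~y7 is true.
  17. (y4 \/ ~y9 \/ y1) — y4 is true.
  18. (y11 \/ ~y7 \/ ~y2) — ~y7 is true.
  19. (~y8 \/ y2 \/ y4) — y4 is true.
  20. (~y2 \/ ~y4) — ~y2 is true.
  21. (~y5 \/ ~y2 \/ ~y3) — ~y3 is true.
  22. (~y2 \/ ~y3 \/ ~y6) — ~y6 is true.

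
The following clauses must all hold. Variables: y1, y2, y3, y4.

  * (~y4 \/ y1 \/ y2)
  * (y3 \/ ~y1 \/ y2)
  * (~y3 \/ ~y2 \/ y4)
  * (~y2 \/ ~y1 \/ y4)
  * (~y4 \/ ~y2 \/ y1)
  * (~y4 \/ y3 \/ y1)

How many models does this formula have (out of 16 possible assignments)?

Satisfying assignments:
  y1=0 y2=0 y3=0 y4=0
  y1=0 y2=0 y3=1 y4=0
  y1=0 y2=1 y3=0 y4=0
  y1=1 y2=0 y3=1 y4=0
  y1=1 y2=0 y3=1 y4=1
  y1=1 y2=1 y3=0 y4=1
  y1=1 y2=1 y3=1 y4=1
Count: 7.

7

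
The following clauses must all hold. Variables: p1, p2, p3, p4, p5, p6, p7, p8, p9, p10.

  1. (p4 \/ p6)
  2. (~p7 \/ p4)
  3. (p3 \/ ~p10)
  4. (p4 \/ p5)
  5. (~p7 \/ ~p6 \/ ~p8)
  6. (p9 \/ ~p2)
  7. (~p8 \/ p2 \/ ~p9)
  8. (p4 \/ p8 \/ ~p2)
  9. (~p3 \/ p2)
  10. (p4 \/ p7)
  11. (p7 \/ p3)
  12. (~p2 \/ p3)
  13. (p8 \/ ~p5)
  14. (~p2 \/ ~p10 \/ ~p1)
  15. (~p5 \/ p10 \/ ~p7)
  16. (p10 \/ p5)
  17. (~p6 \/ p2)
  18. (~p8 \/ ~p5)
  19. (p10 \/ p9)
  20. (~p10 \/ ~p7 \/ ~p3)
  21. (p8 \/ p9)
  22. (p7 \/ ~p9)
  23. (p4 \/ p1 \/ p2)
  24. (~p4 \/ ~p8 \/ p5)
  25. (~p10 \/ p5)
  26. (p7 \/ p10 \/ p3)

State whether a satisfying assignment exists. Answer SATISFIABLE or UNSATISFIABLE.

UNSATISFIABLE

p2 = True:
  propagation gives p9=True, p3=True, p7=True, p4=True; an empty clause results — contradiction.
p2 = False:
  propagation gives p3=False, p10=False, p7=True, p4=True; an empty clause results — contradiction.
Every branch closes, so no satisfying assignment exists.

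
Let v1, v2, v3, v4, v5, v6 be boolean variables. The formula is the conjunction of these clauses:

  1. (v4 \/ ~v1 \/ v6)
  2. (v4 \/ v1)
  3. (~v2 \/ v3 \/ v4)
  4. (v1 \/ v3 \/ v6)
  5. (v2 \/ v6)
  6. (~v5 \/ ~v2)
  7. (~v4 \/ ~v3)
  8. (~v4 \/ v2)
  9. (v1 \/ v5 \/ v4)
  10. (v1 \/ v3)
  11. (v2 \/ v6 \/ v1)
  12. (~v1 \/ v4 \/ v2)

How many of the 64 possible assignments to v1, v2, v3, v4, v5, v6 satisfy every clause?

3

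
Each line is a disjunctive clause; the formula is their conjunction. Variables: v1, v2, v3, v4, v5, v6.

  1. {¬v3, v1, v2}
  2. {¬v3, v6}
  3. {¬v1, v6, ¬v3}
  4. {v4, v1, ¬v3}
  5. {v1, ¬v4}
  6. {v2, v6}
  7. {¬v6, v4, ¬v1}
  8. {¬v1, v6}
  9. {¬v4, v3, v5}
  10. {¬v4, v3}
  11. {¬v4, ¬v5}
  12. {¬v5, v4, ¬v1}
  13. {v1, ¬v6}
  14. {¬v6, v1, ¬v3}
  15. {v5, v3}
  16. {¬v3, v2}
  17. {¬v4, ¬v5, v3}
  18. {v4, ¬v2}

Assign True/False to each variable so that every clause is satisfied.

v1 = True  v2 = True  v3 = True  v4 = True  v5 = False  v6 = True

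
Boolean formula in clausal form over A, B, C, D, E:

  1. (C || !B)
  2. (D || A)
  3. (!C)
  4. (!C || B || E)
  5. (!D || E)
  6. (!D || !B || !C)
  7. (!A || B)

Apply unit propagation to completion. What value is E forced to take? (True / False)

(!C) stands alone — C = False.
From (C || !B) and C = False: B = False.
In (!A || B), B is now false; !A must hold, so A = False.
From (D || A) and A = False: D = True.
(E || !D) with D = True leaves only E, so E = True.

True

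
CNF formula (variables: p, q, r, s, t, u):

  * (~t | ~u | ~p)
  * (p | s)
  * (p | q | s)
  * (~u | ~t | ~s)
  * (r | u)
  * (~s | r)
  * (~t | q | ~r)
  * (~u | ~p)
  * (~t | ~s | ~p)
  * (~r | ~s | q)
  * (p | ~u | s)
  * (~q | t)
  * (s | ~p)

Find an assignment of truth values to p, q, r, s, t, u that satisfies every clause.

Branch on p: take p = False.
  then s is forced to True.
  then r is forced to True.
  then q is forced to True.
  then t is forced to True.
  then u is forced to False.
Every clause has at least one true literal under this assignment.
Check each clause:
  1. (~t | ~p | ~u) — ~u is true.
  2. (s | p) — s is true.
  3. (s | q | p) — q is true.
  4. (~u | ~s | ~t) — ~u is true.
  5. (r | u) — r is true.
  6. (r | ~s) — r is true.
  7. (~r | q | ~t) — q is true.
  8. (~p | ~u) — ~u is true.
  9. (~p | ~s | ~t) — ~p is true.
  10. (~r | ~s | q) — q is true.
  11. (s | p | ~u) — ~u is true.
  12. (t | ~q) — t is true.
  13. (s | ~p) — s is true.

p=F, q=T, r=T, s=T, t=T, u=F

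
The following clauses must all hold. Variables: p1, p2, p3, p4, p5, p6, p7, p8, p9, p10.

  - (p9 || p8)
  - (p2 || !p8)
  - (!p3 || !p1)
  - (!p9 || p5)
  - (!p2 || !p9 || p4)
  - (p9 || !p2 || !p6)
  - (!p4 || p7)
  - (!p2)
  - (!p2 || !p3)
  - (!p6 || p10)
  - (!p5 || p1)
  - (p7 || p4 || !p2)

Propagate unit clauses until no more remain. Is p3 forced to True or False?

False

(!p2) is a unit clause: p2 = False.
(!p8 || p2) with p2 = False leaves only !p8, so p8 = False.
(p8 || p9): since p8 = False, the clause reduces to (p9). p9 = True.
(p5 || !p9): since p9 = True, the clause reduces to (p5). p5 = True.
In (p1 || !p5), !p5 is now false; p1 must hold, so p1 = True.
In (!p1 || !p3), !p1 is now false; !p3 must hold, so p3 = False.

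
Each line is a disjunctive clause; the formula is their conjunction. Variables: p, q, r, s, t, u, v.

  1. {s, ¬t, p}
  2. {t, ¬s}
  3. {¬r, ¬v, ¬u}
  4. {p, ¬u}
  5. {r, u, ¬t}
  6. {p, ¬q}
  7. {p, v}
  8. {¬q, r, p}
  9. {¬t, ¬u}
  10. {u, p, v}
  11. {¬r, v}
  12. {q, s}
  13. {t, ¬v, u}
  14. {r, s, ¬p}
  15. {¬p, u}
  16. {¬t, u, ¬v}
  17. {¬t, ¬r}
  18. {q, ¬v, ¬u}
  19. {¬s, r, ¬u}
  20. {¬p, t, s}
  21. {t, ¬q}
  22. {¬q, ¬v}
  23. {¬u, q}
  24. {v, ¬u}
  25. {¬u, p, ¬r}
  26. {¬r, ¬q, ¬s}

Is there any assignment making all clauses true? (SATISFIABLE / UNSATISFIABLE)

UNSATISFIABLE

u = True:
  propagation gives p=True, t=False, s=False; an empty clause results — contradiction.
u = False:
  propagation gives p=False, q=False, v=True, s=True; an empty clause results — contradiction.
Every branch closes, so no satisfying assignment exists.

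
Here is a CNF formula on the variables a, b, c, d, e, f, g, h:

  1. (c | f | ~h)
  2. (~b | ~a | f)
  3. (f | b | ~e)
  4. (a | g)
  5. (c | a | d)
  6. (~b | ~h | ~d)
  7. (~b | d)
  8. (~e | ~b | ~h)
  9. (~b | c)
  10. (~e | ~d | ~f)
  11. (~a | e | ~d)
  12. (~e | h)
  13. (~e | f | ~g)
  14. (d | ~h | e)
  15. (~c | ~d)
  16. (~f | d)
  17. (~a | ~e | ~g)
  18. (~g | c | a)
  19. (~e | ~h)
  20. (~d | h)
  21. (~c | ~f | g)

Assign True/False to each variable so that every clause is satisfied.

a=T, b=F, c=T, d=F, e=F, f=F, g=F, h=F

Check each clause:
  1. (c | f | ~h) — ~h is true.
  2. (~b | f | ~a) — ~b is true.
  3. (f | b | ~e) — ~e is true.
  4. (g | a) — a is true.
  5. (a | d | c) — a is true.
  6. (~b | ~h | ~d) — ~h is true.
  7. (d | ~b) — ~b is true.
  8. (~b | ~h | ~e) — ~h is true.
  9. (~b | c) — c is true.
  10. (~f | ~e | ~d) — ~f is true.
  11. (~a | ~d | e) — ~d is true.
  12. (~e | h) — ~e is true.
  13. (~g | f | ~e) — ~g is true.
  14. (d | e | ~h) — ~h is true.
  15. (~c | ~d) — ~d is true.
  16. (d | ~f) — ~f is true.
  17. (~g | ~e | ~a) — ~g is true.
  18. (c | ~g | a) — ~g is true.
  19. (~e | ~h) — ~h is true.
  20. (h | ~d) — ~d is true.
  21. (~c | g | ~f) — ~f is true.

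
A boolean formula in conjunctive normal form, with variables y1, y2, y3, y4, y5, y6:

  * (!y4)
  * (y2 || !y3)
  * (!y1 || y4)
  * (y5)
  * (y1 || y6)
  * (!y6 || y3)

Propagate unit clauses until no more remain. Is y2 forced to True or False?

True

Unit clause (!y4) sets y4 = False.
(y4 || !y1) with y4 = False leaves only !y1, so y1 = False.
(y5) is a unit clause: y5 = True.
In (y1 || y6), y1 is now false; y6 must hold, so y6 = True.
(y3 || !y6) with y6 = True leaves only y3, so y3 = True.
From (!y3 || y2) and y3 = True: y2 = True.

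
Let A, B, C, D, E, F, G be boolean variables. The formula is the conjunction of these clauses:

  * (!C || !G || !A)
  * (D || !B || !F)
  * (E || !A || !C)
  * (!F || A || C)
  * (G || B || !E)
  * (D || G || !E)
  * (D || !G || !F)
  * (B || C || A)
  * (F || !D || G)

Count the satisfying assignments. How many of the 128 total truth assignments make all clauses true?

Case analysis on G and A:
  G=1, A=1: B, E free; 3 ways for (C,D,F) × 2^2 = 12.
  G=1, A=0: E free; 8 ways for (B,C,D,F) × 2^1 = 16.
  G=0, A=1: 7 of the 32 assignments to (B,C,D,E,F) work.
  G=0, A=0: 7 of the 32 assignments to (B,C,D,E,F) work.
Total: 12 + 16 + 7 + 7 = 42.

42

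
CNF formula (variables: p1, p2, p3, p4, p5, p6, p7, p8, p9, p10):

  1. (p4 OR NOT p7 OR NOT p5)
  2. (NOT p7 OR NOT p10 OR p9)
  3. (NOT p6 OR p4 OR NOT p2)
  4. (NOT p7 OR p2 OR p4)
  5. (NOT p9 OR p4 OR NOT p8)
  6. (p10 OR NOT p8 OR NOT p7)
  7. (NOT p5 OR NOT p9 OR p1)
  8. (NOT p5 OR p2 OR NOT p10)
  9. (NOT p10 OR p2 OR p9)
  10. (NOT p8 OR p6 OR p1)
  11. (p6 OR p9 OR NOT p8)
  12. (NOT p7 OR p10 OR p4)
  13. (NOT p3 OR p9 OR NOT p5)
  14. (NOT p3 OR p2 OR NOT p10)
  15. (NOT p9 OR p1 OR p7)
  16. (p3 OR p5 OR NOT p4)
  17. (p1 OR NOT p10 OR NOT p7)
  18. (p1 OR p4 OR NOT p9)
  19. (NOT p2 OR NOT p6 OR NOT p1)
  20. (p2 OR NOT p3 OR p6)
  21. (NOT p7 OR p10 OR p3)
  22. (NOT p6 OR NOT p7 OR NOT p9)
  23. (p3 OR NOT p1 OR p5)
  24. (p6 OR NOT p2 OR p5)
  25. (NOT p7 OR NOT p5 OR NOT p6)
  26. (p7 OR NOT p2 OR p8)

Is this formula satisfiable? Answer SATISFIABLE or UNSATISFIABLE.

SATISFIABLE

Set p1 = False and propagate.
For the remaining variables, p2 = True, p3 = False, p4 = True, p5 = True, p6 = True, p7 = False, p8 = True, p9 = False, p10 = False works.
So p1=F, p2=T, p3=F, p4=T, p5=T, p6=T, p7=F, p8=T, p9=F, p10=F is a satisfying assignment.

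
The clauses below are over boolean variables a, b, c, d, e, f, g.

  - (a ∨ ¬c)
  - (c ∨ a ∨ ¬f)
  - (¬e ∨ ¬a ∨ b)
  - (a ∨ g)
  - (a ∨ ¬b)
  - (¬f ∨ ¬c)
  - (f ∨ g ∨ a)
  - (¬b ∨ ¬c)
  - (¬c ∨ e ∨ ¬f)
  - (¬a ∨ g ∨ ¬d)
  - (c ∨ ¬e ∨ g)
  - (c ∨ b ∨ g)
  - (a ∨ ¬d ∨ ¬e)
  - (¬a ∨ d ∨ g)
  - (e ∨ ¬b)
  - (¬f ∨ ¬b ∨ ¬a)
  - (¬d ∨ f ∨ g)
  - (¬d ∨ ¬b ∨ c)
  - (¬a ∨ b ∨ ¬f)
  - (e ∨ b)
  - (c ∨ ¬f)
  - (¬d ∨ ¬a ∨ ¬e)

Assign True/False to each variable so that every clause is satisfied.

a = T, b = T, c = F, d = F, e = T, f = F, g = T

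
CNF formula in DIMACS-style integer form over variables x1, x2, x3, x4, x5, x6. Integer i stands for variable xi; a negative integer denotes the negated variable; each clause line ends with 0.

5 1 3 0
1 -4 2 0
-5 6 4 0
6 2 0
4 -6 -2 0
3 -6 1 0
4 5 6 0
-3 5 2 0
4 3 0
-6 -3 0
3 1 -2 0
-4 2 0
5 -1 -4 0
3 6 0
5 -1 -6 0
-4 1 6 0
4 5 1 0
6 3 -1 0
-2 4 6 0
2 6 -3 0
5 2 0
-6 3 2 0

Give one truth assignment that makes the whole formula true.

Set x1 = True and propagate.
Branch on x2: take x2 = True.
Set x3 = False and propagate.
  then x4 is forced to True.
  then x5 is forced to True.
  then x6 is forced to True.

x1=True, x2=True, x3=False, x4=True, x5=True, x6=True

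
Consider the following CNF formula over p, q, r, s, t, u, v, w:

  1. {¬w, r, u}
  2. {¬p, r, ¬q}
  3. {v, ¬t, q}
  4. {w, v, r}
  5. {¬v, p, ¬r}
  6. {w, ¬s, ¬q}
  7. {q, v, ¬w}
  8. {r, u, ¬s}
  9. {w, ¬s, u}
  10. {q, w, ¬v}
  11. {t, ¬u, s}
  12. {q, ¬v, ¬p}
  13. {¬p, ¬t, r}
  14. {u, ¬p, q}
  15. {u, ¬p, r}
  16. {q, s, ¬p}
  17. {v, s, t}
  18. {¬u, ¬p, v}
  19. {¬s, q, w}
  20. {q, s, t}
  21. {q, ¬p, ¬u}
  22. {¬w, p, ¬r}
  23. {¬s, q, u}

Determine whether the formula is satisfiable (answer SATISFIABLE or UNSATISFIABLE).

SATISFIABLE

Set p = False and propagate.
Branch on q: take q = True.
Set r = True and propagate.
  then v is forced to False.
  then w is forced to False.
  then s is forced to False.
  then t is forced to True.
u is now unconstrained; take u = False.
So p=F, q=T, r=T, s=F, t=T, u=F, v=F, w=F is a satisfying assignment.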